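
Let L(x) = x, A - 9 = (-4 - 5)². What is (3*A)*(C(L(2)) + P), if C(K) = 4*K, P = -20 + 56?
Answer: 11880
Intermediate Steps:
A = 90 (A = 9 + (-4 - 5)² = 9 + (-9)² = 9 + 81 = 90)
P = 36
(3*A)*(C(L(2)) + P) = (3*90)*(4*2 + 36) = 270*(8 + 36) = 270*44 = 11880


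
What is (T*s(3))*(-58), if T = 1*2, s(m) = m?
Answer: -348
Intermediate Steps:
T = 2
(T*s(3))*(-58) = (2*3)*(-58) = 6*(-58) = -348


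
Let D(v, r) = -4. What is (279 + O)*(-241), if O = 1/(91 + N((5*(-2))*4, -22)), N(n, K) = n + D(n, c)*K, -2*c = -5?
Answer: -9346462/139 ≈ -67241.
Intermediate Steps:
c = 5/2 (c = -½*(-5) = 5/2 ≈ 2.5000)
N(n, K) = n - 4*K
O = 1/139 (O = 1/(91 + ((5*(-2))*4 - 4*(-22))) = 1/(91 + (-10*4 + 88)) = 1/(91 + (-40 + 88)) = 1/(91 + 48) = 1/139 ≈ 0.0071942)
(279 + O)*(-241) = (279 + 1/139)*(-241) = (38782/139)*(-241) = -9346462/139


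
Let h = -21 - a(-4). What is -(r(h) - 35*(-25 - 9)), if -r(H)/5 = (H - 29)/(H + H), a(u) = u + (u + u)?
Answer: -10615/9 ≈ -1179.4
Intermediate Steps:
a(u) = 3*u (a(u) = u + 2*u = 3*u)
h = -9 (h = -21 - 3*(-4) = -21 - 1*(-12) = -21 + 12 = -9)
r(H) = -5*(-29 + H)/(2*H) (r(H) = -5*(H - 29)/(H + H) = -5*(-29 + H)/(2*H))
-(r(h) - 35*(-25 - 9)) = -((5/2)*(29 - 1*(-9))/(-9) - 35*(-25 - 9)) = -((5/2)*(-⅑)*(29 + 9) - 35*(-34)) = -((5/2)*(-⅑)*38 + 1190) = -(-95/9 + 1190) = -1*10615/9 = -10615/9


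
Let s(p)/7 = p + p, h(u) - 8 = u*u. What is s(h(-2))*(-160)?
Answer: -26880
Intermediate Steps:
h(u) = 8 + u² (h(u) = 8 + u*u = 8 + u²)
s(p) = 14*p (s(p) = 7*(p + p) = 7*(2*p) = 14*p)
s(h(-2))*(-160) = (14*(8 + (-2)²))*(-160) = (14*(8 + 4))*(-160) = (14*12)*(-160) = 168*(-160) = -26880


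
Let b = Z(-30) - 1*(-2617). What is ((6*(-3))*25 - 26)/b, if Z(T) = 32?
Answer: -476/2649 ≈ -0.17969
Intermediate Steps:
b = 2649 (b = 32 - 1*(-2617) = 32 + 2617 = 2649)
((6*(-3))*25 - 26)/b = ((6*(-3))*25 - 26)/2649 = (-18*25 - 26)*(1/2649) = (-450 - 26)*(1/2649) = -476*1/2649 = -476/2649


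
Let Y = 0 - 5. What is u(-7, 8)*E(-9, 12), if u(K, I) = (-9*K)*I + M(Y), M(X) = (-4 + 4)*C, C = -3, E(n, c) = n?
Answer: -4536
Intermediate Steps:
Y = -5
M(X) = 0 (M(X) = (-4 + 4)*(-3) = 0*(-3) = 0)
u(K, I) = -9*I*K (u(K, I) = (-9*K)*I + 0 = -9*I*K + 0 = -9*I*K)
u(-7, 8)*E(-9, 12) = -9*8*(-7)*(-9) = 504*(-9) = -4536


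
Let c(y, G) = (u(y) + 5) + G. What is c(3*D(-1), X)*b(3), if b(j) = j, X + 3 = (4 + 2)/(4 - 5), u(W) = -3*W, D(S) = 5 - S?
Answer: -174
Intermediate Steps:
X = -9 (X = -3 + (4 + 2)/(4 - 5) = -3 + 6/(-1) = -3 + 6*(-1) = -3 - 6 = -9)
c(y, G) = 5 + G - 3*y (c(y, G) = (-3*y + 5) + G = (5 - 3*y) + G = 5 + G - 3*y)
c(3*D(-1), X)*b(3) = (5 - 9 - 9*(5 - 1*(-1)))*3 = (5 - 9 - 9*(5 + 1))*3 = (5 - 9 - 9*6)*3 = (5 - 9 - 3*18)*3 = (5 - 9 - 54)*3 = -58*3 = -174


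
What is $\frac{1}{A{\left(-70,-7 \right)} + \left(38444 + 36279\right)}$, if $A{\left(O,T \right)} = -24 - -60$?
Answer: $\frac{1}{74759} \approx 1.3376 \cdot 10^{-5}$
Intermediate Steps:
$A{\left(O,T \right)} = 36$ ($A{\left(O,T \right)} = -24 + 60 = 36$)
$\frac{1}{A{\left(-70,-7 \right)} + \left(38444 + 36279\right)} = \frac{1}{36 + \left(38444 + 36279\right)} = \frac{1}{36 + 74723} = \frac{1}{74759}$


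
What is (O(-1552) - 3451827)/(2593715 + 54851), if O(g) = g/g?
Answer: -1725913/1324283 ≈ -1.3033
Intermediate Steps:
O(g) = 1
(O(-1552) - 3451827)/(2593715 + 54851) = (1 - 3451827)/(2593715 + 54851) = -3451826/2648566 = -3451826*1/2648566 = -1725913/1324283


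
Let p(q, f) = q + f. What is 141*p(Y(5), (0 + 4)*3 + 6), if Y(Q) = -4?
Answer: 1974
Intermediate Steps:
p(q, f) = f + q
141*p(Y(5), (0 + 4)*3 + 6) = 141*(((0 + 4)*3 + 6) - 4) = 141*((4*3 + 6) - 4) = 141*((12 + 6) - 4) = 141*(18 - 4) = 141*14 = 1974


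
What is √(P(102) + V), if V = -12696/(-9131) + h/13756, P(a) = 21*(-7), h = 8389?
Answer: I*√1081116626667497/2730566 ≈ 12.042*I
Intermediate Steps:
P(a) = -147
V = 10923745/5461132 (V = -12696/(-9131) + 8389/13756 = -12696*(-1/9131) + 8389*(1/13756) = 552/397 + 8389/13756 = 10923745/5461132 ≈ 2.0003)
√(P(102) + V) = √(-147 + 10923745/5461132) = √(-791862659/5461132) = I*√1081116626667497/2730566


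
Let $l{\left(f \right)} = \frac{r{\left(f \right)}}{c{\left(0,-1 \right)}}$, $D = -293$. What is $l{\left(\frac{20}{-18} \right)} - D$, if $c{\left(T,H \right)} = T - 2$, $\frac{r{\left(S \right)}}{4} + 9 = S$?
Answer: $\frac{2819}{9} \approx 313.22$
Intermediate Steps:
$r{\left(S \right)} = -36 + 4 S$
$c{\left(T,H \right)} = -2 + T$
$l{\left(f \right)} = 18 - 2 f$ ($l{\left(f \right)} = \frac{-36 + 4 f}{-2 + 0} = \frac{-36 + 4 f}{-2} = \left(-36 + 4 f\right) \left(- \frac{1}{2}\right) = 18 - 2 f$)
$l{\left(\frac{20}{-18} \right)} - D = \left(18 - 2 \frac{20}{-18}\right) - -293 = \left(18 - 2 \cdot 20 \left(- \frac{1}{18}\right)\right) + 293 = \left(18 - - \frac{20}{9}\right) + 293 = \left(18 + \frac{20}{9}\right) + 293 = \frac{182}{9} + 293 = \frac{2819}{9}$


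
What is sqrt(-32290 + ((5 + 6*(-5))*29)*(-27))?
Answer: I*sqrt(12715) ≈ 112.76*I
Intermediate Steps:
sqrt(-32290 + ((5 + 6*(-5))*29)*(-27)) = sqrt(-32290 + ((5 - 30)*29)*(-27)) = sqrt(-32290 - 25*29*(-27)) = sqrt(-32290 - 725*(-27)) = sqrt(-32290 + 19575) = sqrt(-12715) = I*sqrt(12715)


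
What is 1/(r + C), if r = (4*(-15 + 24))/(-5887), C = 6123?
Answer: 5887/36046065 ≈ 0.00016332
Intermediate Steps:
r = -36/5887 (r = (4*9)*(-1/5887) = 36*(-1/5887) = -36/5887 ≈ -0.0061152)
1/(r + C) = 1/(-36/5887 + 6123) = 1/(36046065/5887) = 5887/36046065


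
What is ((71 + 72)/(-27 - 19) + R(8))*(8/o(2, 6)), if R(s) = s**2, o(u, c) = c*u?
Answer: 2801/69 ≈ 40.594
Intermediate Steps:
((71 + 72)/(-27 - 19) + R(8))*(8/o(2, 6)) = ((71 + 72)/(-27 - 19) + 8**2)*(8/((6*2))) = (143/(-46) + 64)*(8/12) = (143*(-1/46) + 64)*(8*(1/12)) = (-143/46 + 64)*(2/3) = (2801/46)*(2/3) = 2801/69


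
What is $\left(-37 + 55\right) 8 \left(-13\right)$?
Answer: $-1872$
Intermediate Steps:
$\left(-37 + 55\right) 8 \left(-13\right) = 18 \left(-104\right) = -1872$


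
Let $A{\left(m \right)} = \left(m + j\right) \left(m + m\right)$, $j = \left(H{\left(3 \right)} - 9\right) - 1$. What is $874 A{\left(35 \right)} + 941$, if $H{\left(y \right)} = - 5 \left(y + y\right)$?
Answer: $-304959$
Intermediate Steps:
$H{\left(y \right)} = - 10 y$ ($H{\left(y \right)} = - 5 \cdot 2 y = - 10 y$)
$j = -40$ ($j = \left(\left(-10\right) 3 - 9\right) - 1 = \left(-30 - 9\right) - 1 = -39 - 1 = -40$)
$A{\left(m \right)} = 2 m \left(-40 + m\right)$ ($A{\left(m \right)} = \left(m - 40\right) \left(m + m\right) = \left(-40 + m\right) 2 m = 2 m \left(-40 + m\right)$)
$874 A{\left(35 \right)} + 941 = 874 \cdot 2 \cdot 35 \left(-40 + 35\right) + 941 = 874 \cdot 2 \cdot 35 \left(-5\right) + 941 = 874 \left(-350\right) + 941 = -305900 + 941 = -304959$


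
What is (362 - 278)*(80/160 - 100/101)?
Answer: -4158/101 ≈ -41.168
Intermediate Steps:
(362 - 278)*(80/160 - 100/101) = 84*(80*(1/160) - 100*1/101) = 84*(½ - 100/101) = 84*(-99/202) = -4158/101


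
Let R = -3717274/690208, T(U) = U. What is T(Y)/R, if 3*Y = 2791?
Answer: -963185264/5575911 ≈ -172.74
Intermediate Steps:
Y = 2791/3 (Y = (1/3)*2791 = 2791/3 ≈ 930.33)
R = -1858637/345104 (R = -3717274*1/690208 = -1858637/345104 ≈ -5.3857)
T(Y)/R = 2791/(3*(-1858637/345104)) = (2791/3)*(-345104/1858637) = -963185264/5575911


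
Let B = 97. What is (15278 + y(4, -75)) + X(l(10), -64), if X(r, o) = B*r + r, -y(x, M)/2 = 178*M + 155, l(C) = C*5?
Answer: 46568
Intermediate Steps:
l(C) = 5*C
y(x, M) = -310 - 356*M (y(x, M) = -2*(178*M + 155) = -2*(155 + 178*M) = -310 - 356*M)
X(r, o) = 98*r (X(r, o) = 97*r + r = 98*r)
(15278 + y(4, -75)) + X(l(10), -64) = (15278 + (-310 - 356*(-75))) + 98*(5*10) = (15278 + (-310 + 26700)) + 98*50 = (15278 + 26390) + 4900 = 41668 + 4900 = 46568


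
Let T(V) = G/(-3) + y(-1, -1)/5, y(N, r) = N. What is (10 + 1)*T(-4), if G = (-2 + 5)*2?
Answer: -121/5 ≈ -24.200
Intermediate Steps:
G = 6 (G = 3*2 = 6)
T(V) = -11/5 (T(V) = 6/(-3) - 1/5 = 6*(-1/3) - 1*1/5 = -2 - 1/5 = -11/5)
(10 + 1)*T(-4) = (10 + 1)*(-11/5) = 11*(-11/5) = -121/5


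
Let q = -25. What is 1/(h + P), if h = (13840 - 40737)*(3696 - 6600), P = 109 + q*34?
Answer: 1/78108147 ≈ 1.2803e-8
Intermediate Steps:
P = -741 (P = 109 - 25*34 = 109 - 850 = -741)
h = 78108888 (h = -26897*(-2904) = 78108888)
1/(h + P) = 1/(78108888 - 741) = 1/78108147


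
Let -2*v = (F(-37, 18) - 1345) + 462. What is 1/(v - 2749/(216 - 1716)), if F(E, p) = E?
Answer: 1500/692749 ≈ 0.0021653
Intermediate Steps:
v = 460 (v = -((-37 - 1345) + 462)/2 = -(-1382 + 462)/2 = -½*(-920) = 460)
1/(v - 2749/(216 - 1716)) = 1/(460 - 2749/(216 - 1716)) = 1/(460 - 2749/(-1500)) = 1/(460 - 2749*(-1)/1500) = 1/(460 - 1*(-2749/1500)) = 1/(460 + 2749/1500) = 1/(692749/1500) = 1500/692749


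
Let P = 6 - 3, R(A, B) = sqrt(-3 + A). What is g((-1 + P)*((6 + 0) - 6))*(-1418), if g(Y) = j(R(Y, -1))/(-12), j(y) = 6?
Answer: 709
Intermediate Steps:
P = 3
g(Y) = -1/2 (g(Y) = 6/(-12) = 6*(-1/12) = -1/2)
g((-1 + P)*((6 + 0) - 6))*(-1418) = -1/2*(-1418) = 709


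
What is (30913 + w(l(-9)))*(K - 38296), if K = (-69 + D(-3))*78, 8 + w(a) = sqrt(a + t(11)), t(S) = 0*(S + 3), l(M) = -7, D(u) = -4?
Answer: -1359510950 - 43990*I*sqrt(7) ≈ -1.3595e+9 - 1.1639e+5*I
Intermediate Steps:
t(S) = 0 (t(S) = 0*(3 + S) = 0)
w(a) = -8 + sqrt(a) (w(a) = -8 + sqrt(a + 0) = -8 + sqrt(a))
K = -5694 (K = (-69 - 4)*78 = -73*78 = -5694)
(30913 + w(l(-9)))*(K - 38296) = (30913 + (-8 + sqrt(-7)))*(-5694 - 38296) = (30913 + (-8 + I*sqrt(7)))*(-43990) = (30905 + I*sqrt(7))*(-43990) = -1359510950 - 43990*I*sqrt(7)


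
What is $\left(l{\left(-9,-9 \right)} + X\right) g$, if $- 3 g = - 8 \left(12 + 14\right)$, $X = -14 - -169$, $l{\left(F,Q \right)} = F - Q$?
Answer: $\frac{32240}{3} \approx 10747.0$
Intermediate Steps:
$X = 155$ ($X = -14 + 169 = 155$)
$g = \frac{208}{3}$ ($g = - \frac{\left(-8\right) \left(12 + 14\right)}{3} = - \frac{\left(-8\right) 26}{3} = \left(- \frac{1}{3}\right) \left(-208\right) = \frac{208}{3} \approx 69.333$)
$\left(l{\left(-9,-9 \right)} + X\right) g = \left(\left(-9 - -9\right) + 155\right) \frac{208}{3} = \left(\left(-9 + 9\right) + 155\right) \frac{208}{3} = \left(0 + 155\right) \frac{208}{3} = 155 \cdot \frac{208}{3} = \frac{32240}{3}$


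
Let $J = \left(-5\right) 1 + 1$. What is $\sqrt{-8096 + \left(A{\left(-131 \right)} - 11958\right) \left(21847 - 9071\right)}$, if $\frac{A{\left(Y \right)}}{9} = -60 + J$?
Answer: $4 i \sqrt{10008905} \approx 12655.0 i$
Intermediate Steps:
$J = -4$ ($J = -5 + 1 = -4$)
$A{\left(Y \right)} = -576$ ($A{\left(Y \right)} = 9 \left(-60 - 4\right) = 9 \left(-64\right) = -576$)
$\sqrt{-8096 + \left(A{\left(-131 \right)} - 11958\right) \left(21847 - 9071\right)} = \sqrt{-8096 + \left(-576 - 11958\right) \left(21847 - 9071\right)} = \sqrt{-8096 - 160134384} = \sqrt{-160142480} = 4 i \sqrt{10008905}$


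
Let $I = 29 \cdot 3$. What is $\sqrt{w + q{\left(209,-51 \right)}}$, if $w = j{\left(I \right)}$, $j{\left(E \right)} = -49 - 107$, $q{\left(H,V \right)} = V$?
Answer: $3 i \sqrt{23} \approx 14.387 i$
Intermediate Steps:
$I = 87$
$j{\left(E \right)} = -156$
$w = -156$
$\sqrt{w + q{\left(209,-51 \right)}} = \sqrt{-156 - 51} = \sqrt{-207} = 3 i \sqrt{23}$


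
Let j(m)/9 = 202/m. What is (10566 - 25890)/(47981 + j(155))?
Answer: -2375220/7438873 ≈ -0.31930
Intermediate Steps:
j(m) = 1818/m (j(m) = 9*(202/m) = 1818/m)
(10566 - 25890)/(47981 + j(155)) = (10566 - 25890)/(47981 + 1818/155) = -15324/(47981 + 1818*(1/155)) = -15324/(47981 + 1818/155) = -15324/7438873/155 = -15324*155/7438873 = -2375220/7438873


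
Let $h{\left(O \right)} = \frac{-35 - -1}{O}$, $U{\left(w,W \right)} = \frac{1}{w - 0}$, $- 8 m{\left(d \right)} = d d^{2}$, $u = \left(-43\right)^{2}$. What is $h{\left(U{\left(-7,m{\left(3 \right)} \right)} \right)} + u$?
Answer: $2087$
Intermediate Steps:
$u = 1849$
$m{\left(d \right)} = - \frac{d^{3}}{8}$ ($m{\left(d \right)} = - \frac{d d^{2}}{8} = - \frac{d^{3}}{8}$)
$U{\left(w,W \right)} = \frac{1}{w}$ ($U{\left(w,W \right)} = \frac{1}{w + 0} = \frac{1}{w}$)
$h{\left(O \right)} = - \frac{34}{O}$ ($h{\left(O \right)} = \frac{-35 + 1}{O} = - \frac{34}{O}$)
$h{\left(U{\left(-7,m{\left(3 \right)} \right)} \right)} + u = - \frac{34}{\frac{1}{-7}} + 1849 = - \frac{34}{- \frac{1}{7}} + 1849 = \left(-34\right) \left(-7\right) + 1849 = 238 + 1849 = 2087$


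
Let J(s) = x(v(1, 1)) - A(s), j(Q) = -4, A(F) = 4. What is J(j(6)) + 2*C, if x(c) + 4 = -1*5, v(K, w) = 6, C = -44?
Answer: -101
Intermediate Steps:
x(c) = -9 (x(c) = -4 - 1*5 = -4 - 5 = -9)
J(s) = -13 (J(s) = -9 - 1*4 = -9 - 4 = -13)
J(j(6)) + 2*C = -13 + 2*(-44) = -13 - 88 = -101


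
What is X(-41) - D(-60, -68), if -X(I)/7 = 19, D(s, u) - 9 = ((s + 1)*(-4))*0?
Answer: -142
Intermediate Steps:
D(s, u) = 9 (D(s, u) = 9 + ((s + 1)*(-4))*0 = 9 + ((1 + s)*(-4))*0 = 9 + (-4 - 4*s)*0 = 9 + 0 = 9)
X(I) = -133 (X(I) = -7*19 = -133)
X(-41) - D(-60, -68) = -133 - 1*9 = -133 - 9 = -142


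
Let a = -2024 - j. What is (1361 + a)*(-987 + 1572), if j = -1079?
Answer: 243360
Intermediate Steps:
a = -945 (a = -2024 - 1*(-1079) = -2024 + 1079 = -945)
(1361 + a)*(-987 + 1572) = (1361 - 945)*(-987 + 1572) = 416*585 = 243360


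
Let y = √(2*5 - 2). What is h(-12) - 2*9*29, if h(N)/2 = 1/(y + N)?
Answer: -8877/17 - √2/34 ≈ -522.22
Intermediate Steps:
y = 2*√2 (y = √(10 - 2) = √8 = 2*√2 ≈ 2.8284)
h(N) = 2/(N + 2*√2) (h(N) = 2/(2*√2 + N) = 2/(N + 2*√2))
h(-12) - 2*9*29 = 2/(-12 + 2*√2) - 2*9*29 = 2/(-12 + 2*√2) - 18*29 = 2/(-12 + 2*√2) - 522 = -522 + 2/(-12 + 2*√2)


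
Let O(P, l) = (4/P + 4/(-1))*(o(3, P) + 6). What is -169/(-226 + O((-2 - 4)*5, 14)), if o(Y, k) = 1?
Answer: 2535/3824 ≈ 0.66292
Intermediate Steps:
O(P, l) = -28 + 28/P (O(P, l) = (4/P + 4/(-1))*(1 + 6) = (4/P + 4*(-1))*7 = (4/P - 4)*7 = (-4 + 4/P)*7 = -28 + 28/P)
-169/(-226 + O((-2 - 4)*5, 14)) = -169/(-226 + (-28 + 28/(((-2 - 4)*5)))) = -169/(-226 + (-28 + 28/((-6*5)))) = -169/(-226 + (-28 + 28/(-30))) = -169/(-226 + (-28 + 28*(-1/30))) = -169/(-226 + (-28 - 14/15)) = -169/(-226 - 434/15) = -169/(-3824/15) = -15/3824*(-169) = 2535/3824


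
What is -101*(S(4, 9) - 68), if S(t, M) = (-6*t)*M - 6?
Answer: 29290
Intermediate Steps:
S(t, M) = -6 - 6*M*t (S(t, M) = -6*M*t - 6 = -6 - 6*M*t)
-101*(S(4, 9) - 68) = -101*((-6 - 6*9*4) - 68) = -101*((-6 - 216) - 68) = -101*(-222 - 68) = -101*(-290) = 29290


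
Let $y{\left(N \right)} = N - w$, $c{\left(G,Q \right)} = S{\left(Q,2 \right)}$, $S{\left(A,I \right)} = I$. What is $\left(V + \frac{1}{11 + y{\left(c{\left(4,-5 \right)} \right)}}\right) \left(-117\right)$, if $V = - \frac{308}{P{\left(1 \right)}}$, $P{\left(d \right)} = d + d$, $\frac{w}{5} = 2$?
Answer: $17979$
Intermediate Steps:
$w = 10$ ($w = 5 \cdot 2 = 10$)
$c{\left(G,Q \right)} = 2$
$y{\left(N \right)} = -10 + N$ ($y{\left(N \right)} = N - 10 = -10 + N$)
$P{\left(d \right)} = 2 d$
$V = -154$ ($V = - \frac{308}{2 \cdot 1} = - \frac{308}{2} = \left(-308\right) \frac{1}{2} = -154$)
$\left(V + \frac{1}{11 + y{\left(c{\left(4,-5 \right)} \right)}}\right) \left(-117\right) = \left(-154 + \frac{1}{11 + \left(-10 + 2\right)}\right) \left(-117\right) = \left(-154 + \frac{1}{11 - 8}\right) \left(-117\right) = \left(-154 + \frac{1}{3}\right) \left(-117\right) = \left(- \frac{461}{3}\right) \left(-117\right) = 17979$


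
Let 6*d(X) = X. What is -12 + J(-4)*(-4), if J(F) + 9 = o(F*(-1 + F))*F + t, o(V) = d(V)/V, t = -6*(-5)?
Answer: -280/3 ≈ -93.333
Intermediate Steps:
d(X) = X/6
t = 30
o(V) = ⅙ (o(V) = (V/6)/V = ⅙)
J(F) = 21 + F/6 (J(F) = -9 + (F/6 + 30) = -9 + (30 + F/6) = 21 + F/6)
-12 + J(-4)*(-4) = -12 + (21 + (⅙)*(-4))*(-4) = -12 + (21 - ⅔)*(-4) = -12 + (61/3)*(-4) = -12 - 244/3 = -280/3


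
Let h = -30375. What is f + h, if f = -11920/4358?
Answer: -66193085/2179 ≈ -30378.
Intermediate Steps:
f = -5960/2179 (f = -11920*1/4358 = -5960/2179 ≈ -2.7352)
f + h = -5960/2179 - 30375 = -66193085/2179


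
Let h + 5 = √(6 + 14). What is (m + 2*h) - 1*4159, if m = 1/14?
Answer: -58365/14 + 4*√5 ≈ -4160.0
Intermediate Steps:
h = -5 + 2*√5 (h = -5 + √(6 + 14) = -5 + √20 = -5 + 2*√5 ≈ -0.52786)
m = 1/14 ≈ 0.071429
(m + 2*h) - 1*4159 = (1/14 + 2*(-5 + 2*√5)) - 1*4159 = (1/14 + (-10 + 4*√5)) - 4159 = (-139/14 + 4*√5) - 4159 = -58365/14 + 4*√5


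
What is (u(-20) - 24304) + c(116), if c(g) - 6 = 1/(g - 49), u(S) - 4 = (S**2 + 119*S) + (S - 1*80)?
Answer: -1767057/67 ≈ -26374.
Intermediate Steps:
u(S) = -76 + S**2 + 120*S (u(S) = 4 + ((S**2 + 119*S) + (S - 1*80)) = 4 + ((S**2 + 119*S) + (S - 80)) = 4 + ((S**2 + 119*S) + (-80 + S)) = 4 + (-80 + S**2 + 120*S) = -76 + S**2 + 120*S)
c(g) = 6 + 1/(-49 + g) (c(g) = 6 + 1/(g - 49) = 6 + 1/(-49 + g))
(u(-20) - 24304) + c(116) = ((-76 + (-20)**2 + 120*(-20)) - 24304) + (-293 + 6*116)/(-49 + 116) = ((-76 + 400 - 2400) - 24304) + (-293 + 696)/67 = (-2076 - 24304) + (1/67)*403 = -26380 + 403/67 = -1767057/67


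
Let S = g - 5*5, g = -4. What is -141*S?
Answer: 4089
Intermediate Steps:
S = -29 (S = -4 - 5*5 = -4 - 25 = -29)
-141*S = -141*(-29) = 4089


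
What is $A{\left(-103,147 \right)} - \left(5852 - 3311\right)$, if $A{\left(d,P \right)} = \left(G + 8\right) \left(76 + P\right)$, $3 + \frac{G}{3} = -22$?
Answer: $-17482$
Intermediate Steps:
$G = -75$ ($G = -9 + 3 \left(-22\right) = -9 - 66 = -75$)
$A{\left(d,P \right)} = -5092 - 67 P$ ($A{\left(d,P \right)} = \left(-75 + 8\right) \left(76 + P\right) = - 67 \left(76 + P\right) = -5092 - 67 P$)
$A{\left(-103,147 \right)} - \left(5852 - 3311\right) = \left(-5092 - 9849\right) - \left(5852 - 3311\right) = -14941 - 2541 = -17482$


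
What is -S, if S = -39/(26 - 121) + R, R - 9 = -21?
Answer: 1101/95 ≈ 11.589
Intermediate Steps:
R = -12 (R = 9 - 21 = -12)
S = -1101/95 (S = -39/(26 - 121) - 12 = -39/(-95) - 12 = -1/95*(-39) - 12 = 39/95 - 12 = -1101/95 ≈ -11.589)
-S = -1*(-1101/95) = 1101/95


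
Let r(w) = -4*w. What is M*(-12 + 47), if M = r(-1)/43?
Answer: 140/43 ≈ 3.2558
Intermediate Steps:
M = 4/43 (M = -4*(-1)/43 = 4*(1/43) = 4/43 ≈ 0.093023)
M*(-12 + 47) = 4*(-12 + 47)/43 = (4/43)*35 = 140/43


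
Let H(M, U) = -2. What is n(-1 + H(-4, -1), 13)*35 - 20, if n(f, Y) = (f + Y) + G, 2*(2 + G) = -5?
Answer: 345/2 ≈ 172.50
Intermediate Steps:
G = -9/2 (G = -2 + (½)*(-5) = -2 - 5/2 = -9/2 ≈ -4.5000)
n(f, Y) = -9/2 + Y + f (n(f, Y) = (f + Y) - 9/2 = (Y + f) - 9/2 = -9/2 + Y + f)
n(-1 + H(-4, -1), 13)*35 - 20 = (-9/2 + 13 + (-1 - 2))*35 - 20 = (-9/2 + 13 - 3)*35 - 20 = (11/2)*35 - 20 = 385/2 - 20 = 345/2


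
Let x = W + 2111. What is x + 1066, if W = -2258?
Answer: 919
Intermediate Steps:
x = -147 (x = -2258 + 2111 = -147)
x + 1066 = -147 + 1066 = 919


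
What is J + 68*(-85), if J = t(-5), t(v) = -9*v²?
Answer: -6005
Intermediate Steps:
J = -225 (J = -9*(-5)² = -9*25 = -225)
J + 68*(-85) = -225 + 68*(-85) = -225 - 5780 = -6005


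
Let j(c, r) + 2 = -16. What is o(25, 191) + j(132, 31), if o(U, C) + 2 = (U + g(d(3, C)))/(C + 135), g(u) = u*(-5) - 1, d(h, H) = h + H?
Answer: -3733/163 ≈ -22.902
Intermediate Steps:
j(c, r) = -18 (j(c, r) = -2 - 16 = -18)
d(h, H) = H + h
g(u) = -1 - 5*u (g(u) = -5*u - 1 = -1 - 5*u)
o(U, C) = -2 + (-16 + U - 5*C)/(135 + C) (o(U, C) = -2 + (U + (-1 - 5*(C + 3)))/(C + 135) = -2 + (U + (-1 - 5*(3 + C)))/(135 + C) = -2 + (U + (-1 + (-15 - 5*C)))/(135 + C) = -2 + (U + (-16 - 5*C))/(135 + C) = -2 + (-16 + U - 5*C)/(135 + C))
o(25, 191) + j(132, 31) = (-286 + 25 - 7*191)/(135 + 191) - 18 = (-286 + 25 - 1337)/326 - 18 = (1/326)*(-1598) - 18 = -799/163 - 18 = -3733/163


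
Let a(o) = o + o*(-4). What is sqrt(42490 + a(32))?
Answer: sqrt(42394) ≈ 205.90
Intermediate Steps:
a(o) = -3*o (a(o) = o - 4*o = -3*o)
sqrt(42490 + a(32)) = sqrt(42490 - 3*32) = sqrt(42490 - 96) = sqrt(42394)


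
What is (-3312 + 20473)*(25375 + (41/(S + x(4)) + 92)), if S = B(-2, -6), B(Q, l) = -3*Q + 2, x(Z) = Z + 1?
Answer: 5682213032/13 ≈ 4.3709e+8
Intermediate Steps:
x(Z) = 1 + Z
B(Q, l) = 2 - 3*Q
S = 8 (S = 2 - 3*(-2) = 2 + 6 = 8)
(-3312 + 20473)*(25375 + (41/(S + x(4)) + 92)) = (-3312 + 20473)*(25375 + (41/(8 + (1 + 4)) + 92)) = 17161*(25375 + (41/(8 + 5) + 92)) = 17161*(25375 + (41/13 + 92)) = 17161*(25375 + 1237/13) = 17161*(331112/13) = 5682213032/13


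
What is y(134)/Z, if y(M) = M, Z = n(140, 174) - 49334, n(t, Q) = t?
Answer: -67/24597 ≈ -0.0027239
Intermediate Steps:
Z = -49194 (Z = 140 - 49334 = -49194)
y(134)/Z = 134/(-49194) = 134*(-1/49194) = -67/24597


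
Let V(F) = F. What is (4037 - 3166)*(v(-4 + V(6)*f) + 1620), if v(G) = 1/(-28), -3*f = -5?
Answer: 39507689/28 ≈ 1.4110e+6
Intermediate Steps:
f = 5/3 (f = -⅓*(-5) = 5/3 ≈ 1.6667)
v(G) = -1/28
(4037 - 3166)*(v(-4 + V(6)*f) + 1620) = (4037 - 3166)*(-1/28 + 1620) = 871*(45359/28) = 39507689/28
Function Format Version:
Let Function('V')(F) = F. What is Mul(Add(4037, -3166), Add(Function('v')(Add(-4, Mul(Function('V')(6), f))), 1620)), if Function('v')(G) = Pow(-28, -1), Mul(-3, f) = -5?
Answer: Rational(39507689, 28) ≈ 1.4110e+6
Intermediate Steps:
f = Rational(5, 3) (f = Mul(Rational(-1, 3), -5) = Rational(5, 3) ≈ 1.6667)
Function('v')(G) = Rational(-1, 28)
Mul(Add(4037, -3166), Add(Function('v')(Add(-4, Mul(Function('V')(6), f))), 1620)) = Mul(Add(4037, -3166), Add(Rational(-1, 28), 1620)) = Mul(871, Rational(45359, 28)) = Rational(39507689, 28)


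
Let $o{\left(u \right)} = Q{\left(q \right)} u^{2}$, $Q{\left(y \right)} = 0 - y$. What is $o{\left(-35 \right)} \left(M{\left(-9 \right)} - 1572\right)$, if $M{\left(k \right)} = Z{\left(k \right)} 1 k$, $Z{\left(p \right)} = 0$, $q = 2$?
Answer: $3851400$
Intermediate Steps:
$Q{\left(y \right)} = - y$
$M{\left(k \right)} = 0$ ($M{\left(k \right)} = 0 \cdot 1 k = 0 k = 0$)
$o{\left(u \right)} = - 2 u^{2}$ ($o{\left(u \right)} = \left(-1\right) 2 u^{2} = - 2 u^{2}$)
$o{\left(-35 \right)} \left(M{\left(-9 \right)} - 1572\right) = - 2 \left(-35\right)^{2} \left(0 - 1572\right) = \left(-2\right) 1225 \left(-1572\right) = \left(-2450\right) \left(-1572\right) = 3851400$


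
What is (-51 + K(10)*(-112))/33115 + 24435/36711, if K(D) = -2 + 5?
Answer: 88328652/135076085 ≈ 0.65392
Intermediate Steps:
K(D) = 3
(-51 + K(10)*(-112))/33115 + 24435/36711 = (-51 + 3*(-112))/33115 + 24435/36711 = (-51 - 336)*(1/33115) + 24435*(1/36711) = -387*1/33115 + 2715/4079 = -387/33115 + 2715/4079 = 88328652/135076085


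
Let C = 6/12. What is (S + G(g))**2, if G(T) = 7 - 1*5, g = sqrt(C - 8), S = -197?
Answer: 38025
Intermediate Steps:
C = 1/2 (C = 6*(1/12) = 1/2 ≈ 0.50000)
g = I*sqrt(30)/2 (g = sqrt(1/2 - 8) = sqrt(-15/2) = I*sqrt(30)/2 ≈ 2.7386*I)
G(T) = 2 (G(T) = 7 - 5 = 2)
(S + G(g))**2 = (-197 + 2)**2 = (-195)**2 = 38025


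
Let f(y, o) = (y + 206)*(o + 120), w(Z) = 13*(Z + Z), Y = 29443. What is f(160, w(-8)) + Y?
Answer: -2765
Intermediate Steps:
w(Z) = 26*Z (w(Z) = 13*(2*Z) = 26*Z)
f(y, o) = (120 + o)*(206 + y) (f(y, o) = (206 + y)*(120 + o) = (120 + o)*(206 + y))
f(160, w(-8)) + Y = (24720 + 120*160 + 206*(26*(-8)) + (26*(-8))*160) + 29443 = (24720 + 19200 + 206*(-208) - 208*160) + 29443 = (24720 + 19200 - 42848 - 33280) + 29443 = -32208 + 29443 = -2765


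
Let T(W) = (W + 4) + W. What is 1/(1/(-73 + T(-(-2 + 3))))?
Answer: -71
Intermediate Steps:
T(W) = 4 + 2*W (T(W) = (4 + W) + W = 4 + 2*W)
1/(1/(-73 + T(-(-2 + 3)))) = 1/(1/(-73 + (4 + 2*(-(-2 + 3))))) = 1/(1/(-73 + (4 + 2*(-1*1)))) = 1/(1/(-73 + (4 + 2*(-1)))) = 1/(1/(-73 + (4 - 2))) = 1/(1/(-73 + 2)) = 1/(1/(-71)) = 1/(-1/71) = -71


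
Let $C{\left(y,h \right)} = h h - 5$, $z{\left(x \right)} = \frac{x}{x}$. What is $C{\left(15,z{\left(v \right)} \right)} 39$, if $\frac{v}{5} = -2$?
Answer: $-156$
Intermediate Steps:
$v = -10$ ($v = 5 \left(-2\right) = -10$)
$z{\left(x \right)} = 1$
$C{\left(y,h \right)} = -5 + h^{2}$ ($C{\left(y,h \right)} = h^{2} - 5 = -5 + h^{2}$)
$C{\left(15,z{\left(v \right)} \right)} 39 = \left(-5 + 1^{2}\right) 39 = \left(-5 + 1\right) 39 = \left(-4\right) 39 = -156$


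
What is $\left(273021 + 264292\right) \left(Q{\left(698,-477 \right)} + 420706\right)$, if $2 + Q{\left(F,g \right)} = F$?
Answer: $226424772826$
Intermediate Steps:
$Q{\left(F,g \right)} = -2 + F$
$\left(273021 + 264292\right) \left(Q{\left(698,-477 \right)} + 420706\right) = \left(273021 + 264292\right) \left(\left(-2 + 698\right) + 420706\right) = 537313 \left(696 + 420706\right) = 537313 \cdot 421402 = 226424772826$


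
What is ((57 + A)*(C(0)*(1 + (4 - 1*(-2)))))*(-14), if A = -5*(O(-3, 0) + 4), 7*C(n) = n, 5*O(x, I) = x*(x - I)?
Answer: 0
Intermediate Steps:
O(x, I) = x*(x - I)/5 (O(x, I) = (x*(x - I))/5 = x*(x - I)/5)
C(n) = n/7
A = -29 (A = -5*((1/5)*(-3)*(-3 - 1*0) + 4) = -5*((1/5)*(-3)*(-3 + 0) + 4) = -5*((1/5)*(-3)*(-3) + 4) = -5*(9/5 + 4) = -5*29/5 = -29)
((57 + A)*(C(0)*(1 + (4 - 1*(-2)))))*(-14) = ((57 - 29)*(((1/7)*0)*(1 + (4 - 1*(-2)))))*(-14) = (28*(0*(1 + (4 + 2))))*(-14) = (28*(0*(1 + 6)))*(-14) = (28*(0*7))*(-14) = (28*0)*(-14) = 0*(-14) = 0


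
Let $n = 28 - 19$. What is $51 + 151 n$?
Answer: $1410$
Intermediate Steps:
$n = 9$ ($n = 28 - 19 = 9$)
$51 + 151 n = 51 + 151 \cdot 9 = 51 + 1359 = 1410$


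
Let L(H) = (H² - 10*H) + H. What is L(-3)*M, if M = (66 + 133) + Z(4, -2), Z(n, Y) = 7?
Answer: 7416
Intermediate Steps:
L(H) = H² - 9*H
M = 206 (M = (66 + 133) + 7 = 199 + 7 = 206)
L(-3)*M = -3*(-9 - 3)*206 = -3*(-12)*206 = 36*206 = 7416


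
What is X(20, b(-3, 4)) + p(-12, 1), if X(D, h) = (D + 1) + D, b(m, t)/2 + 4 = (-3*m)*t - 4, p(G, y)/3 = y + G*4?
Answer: -100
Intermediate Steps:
p(G, y) = 3*y + 12*G (p(G, y) = 3*(y + G*4) = 3*(y + 4*G) = 3*y + 12*G)
b(m, t) = -16 - 6*m*t (b(m, t) = -8 + 2*((-3*m)*t - 4) = -8 + 2*(-3*m*t - 4) = -8 + 2*(-4 - 3*m*t) = -8 + (-8 - 6*m*t) = -16 - 6*m*t)
X(D, h) = 1 + 2*D (X(D, h) = (1 + D) + D = 1 + 2*D)
X(20, b(-3, 4)) + p(-12, 1) = (1 + 2*20) + (3*1 + 12*(-12)) = (1 + 40) + (3 - 144) = 41 - 141 = -100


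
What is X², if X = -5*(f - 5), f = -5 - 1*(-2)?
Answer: 1600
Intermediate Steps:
f = -3 (f = -5 + 2 = -3)
X = 40 (X = -5*(-3 - 5) = -5*(-8) = 40)
X² = 40² = 1600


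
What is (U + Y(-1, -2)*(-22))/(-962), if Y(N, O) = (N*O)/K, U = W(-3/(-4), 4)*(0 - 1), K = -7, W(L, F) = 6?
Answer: -1/3367 ≈ -0.00029700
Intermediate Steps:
U = -6 (U = 6*(0 - 1) = 6*(-1) = -6)
Y(N, O) = -N*O/7 (Y(N, O) = (N*O)/(-7) = (N*O)*(-⅐) = -N*O/7)
(U + Y(-1, -2)*(-22))/(-962) = (-6 - ⅐*(-1)*(-2)*(-22))/(-962) = (-6 - 2/7*(-22))*(-1/962) = (-6 + 44/7)*(-1/962) = (2/7)*(-1/962) = -1/3367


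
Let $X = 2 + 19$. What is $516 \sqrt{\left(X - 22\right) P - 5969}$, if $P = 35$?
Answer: $1032 i \sqrt{1501} \approx 39983.0 i$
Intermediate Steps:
$X = 21$
$516 \sqrt{\left(X - 22\right) P - 5969} = 516 \sqrt{\left(21 - 22\right) 35 - 5969} = 516 \sqrt{\left(-1\right) 35 - 5969} = 516 \sqrt{-35 - 5969} = 516 \sqrt{-6004} = 516 \cdot 2 i \sqrt{1501} = 1032 i \sqrt{1501}$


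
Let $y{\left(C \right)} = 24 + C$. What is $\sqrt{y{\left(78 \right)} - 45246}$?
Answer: $6 i \sqrt{1254} \approx 212.47 i$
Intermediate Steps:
$\sqrt{y{\left(78 \right)} - 45246} = \sqrt{\left(24 + 78\right) - 45246} = \sqrt{102 - 45246} = \sqrt{-45144} = 6 i \sqrt{1254}$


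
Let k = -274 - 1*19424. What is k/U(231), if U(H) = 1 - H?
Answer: 9849/115 ≈ 85.643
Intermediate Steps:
k = -19698 (k = -274 - 19424 = -19698)
k/U(231) = -19698/(1 - 1*231) = -19698/(1 - 231) = -19698/(-230) = -19698*(-1/230) = 9849/115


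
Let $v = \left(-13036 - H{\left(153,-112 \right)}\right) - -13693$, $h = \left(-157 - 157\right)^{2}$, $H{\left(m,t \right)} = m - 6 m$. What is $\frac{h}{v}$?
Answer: $\frac{49298}{711} \approx 69.336$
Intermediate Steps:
$H{\left(m,t \right)} = - 5 m$
$h = 98596$ ($h = \left(-314\right)^{2} = 98596$)
$v = 1422$ ($v = \left(-13036 - \left(-5\right) 153\right) - -13693 = \left(-13036 - -765\right) + 13693 = \left(-13036 + 765\right) + 13693 = -12271 + 13693 = 1422$)
$\frac{h}{v} = \frac{98596}{1422} = 98596 \cdot \frac{1}{1422} = \frac{49298}{711}$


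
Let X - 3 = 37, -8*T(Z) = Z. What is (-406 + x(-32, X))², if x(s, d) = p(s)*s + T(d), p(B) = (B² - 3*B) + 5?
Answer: 1325760921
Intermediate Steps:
T(Z) = -Z/8
X = 40 (X = 3 + 37 = 40)
p(B) = 5 + B² - 3*B
x(s, d) = -d/8 + s*(5 + s² - 3*s) (x(s, d) = (5 + s² - 3*s)*s - d/8 = s*(5 + s² - 3*s) - d/8 = -d/8 + s*(5 + s² - 3*s))
(-406 + x(-32, X))² = (-406 + (-⅛*40 - 32*(5 + (-32)² - 3*(-32))))² = (-406 + (-5 - 32*(5 + 1024 + 96)))² = (-406 + (-5 - 32*1125))² = (-406 + (-5 - 36000))² = (-406 - 36005)² = (-36411)² = 1325760921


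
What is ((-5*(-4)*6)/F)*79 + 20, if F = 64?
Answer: 1345/8 ≈ 168.13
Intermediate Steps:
((-5*(-4)*6)/F)*79 + 20 = ((-5*(-4)*6)/64)*79 + 20 = ((20*6)*(1/64))*79 + 20 = (120*(1/64))*79 + 20 = (15/8)*79 + 20 = 1185/8 + 20 = 1345/8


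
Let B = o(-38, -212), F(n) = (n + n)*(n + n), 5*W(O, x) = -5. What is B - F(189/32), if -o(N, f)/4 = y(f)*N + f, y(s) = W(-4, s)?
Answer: 142455/256 ≈ 556.46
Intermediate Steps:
W(O, x) = -1 (W(O, x) = (⅕)*(-5) = -1)
y(s) = -1
o(N, f) = -4*f + 4*N (o(N, f) = -4*(-N + f) = -4*(f - N) = -4*f + 4*N)
F(n) = 4*n² (F(n) = (2*n)*(2*n) = 4*n²)
B = 696 (B = -4*(-212) + 4*(-38) = 848 - 152 = 696)
B - F(189/32) = 696 - 4*(189/32)² = 696 - 4*35721/1024 = 696 - 1*35721/256 = 696 - 35721/256 = 142455/256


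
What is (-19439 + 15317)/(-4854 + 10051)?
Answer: -4122/5197 ≈ -0.79315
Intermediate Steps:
(-19439 + 15317)/(-4854 + 10051) = -4122/5197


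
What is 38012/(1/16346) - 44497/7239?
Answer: 4497910271831/7239 ≈ 6.2134e+8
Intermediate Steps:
38012/(1/16346) - 44497/7239 = 38012/(1/16346) - 44497*1/7239 = 38012*16346 - 44497/7239 = 621344152 - 44497/7239 = 4497910271831/7239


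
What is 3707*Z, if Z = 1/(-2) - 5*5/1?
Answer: -189057/2 ≈ -94529.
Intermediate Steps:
Z = -51/2 (Z = 1*(-1/2) - 25*1 = -1/2 - 25 = -51/2 ≈ -25.500)
3707*Z = 3707*(-51/2) = -189057/2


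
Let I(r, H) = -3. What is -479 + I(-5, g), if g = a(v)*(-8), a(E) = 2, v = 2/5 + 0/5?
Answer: -482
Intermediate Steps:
v = 2/5 (v = 2*(1/5) + 0*(1/5) = 2/5 + 0 = 2/5 ≈ 0.40000)
g = -16 (g = 2*(-8) = -16)
-479 + I(-5, g) = -479 - 3 = -482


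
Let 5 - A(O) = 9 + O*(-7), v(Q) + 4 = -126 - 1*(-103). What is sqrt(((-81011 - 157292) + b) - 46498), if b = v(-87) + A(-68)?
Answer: 2*I*sqrt(71327) ≈ 534.14*I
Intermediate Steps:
v(Q) = -27 (v(Q) = -4 + (-126 - 1*(-103)) = -4 + (-126 + 103) = -4 - 23 = -27)
A(O) = -4 + 7*O (A(O) = 5 - (9 + O*(-7)) = 5 - (9 - 7*O) = 5 + (-9 + 7*O) = -4 + 7*O)
b = -507 (b = -27 + (-4 + 7*(-68)) = -27 + (-4 - 476) = -27 - 480 = -507)
sqrt(((-81011 - 157292) + b) - 46498) = sqrt(((-81011 - 157292) - 507) - 46498) = sqrt((-238303 - 507) - 46498) = sqrt(-238810 - 46498) = sqrt(-285308) = 2*I*sqrt(71327)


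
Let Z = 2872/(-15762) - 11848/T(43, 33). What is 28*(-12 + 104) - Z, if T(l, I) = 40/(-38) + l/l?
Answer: -1753804780/7881 ≈ -2.2254e+5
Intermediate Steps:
T(l, I) = -1/19 (T(l, I) = 40*(-1/38) + 1 = -20/19 + 1 = -1/19)
Z = 1774106236/7881 (Z = 2872/(-15762) - 11848/(-1/19) = 2872*(-1/15762) - 11848*(-19) = -1436/7881 + 225112 = 1774106236/7881 ≈ 2.2511e+5)
28*(-12 + 104) - Z = 28*(-12 + 104) - 1*1774106236/7881 = 28*92 - 1774106236/7881 = 2576 - 1774106236/7881 = -1753804780/7881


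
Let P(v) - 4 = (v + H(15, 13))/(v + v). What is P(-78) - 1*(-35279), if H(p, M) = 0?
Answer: 70567/2 ≈ 35284.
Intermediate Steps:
P(v) = 9/2 (P(v) = 4 + (v + 0)/(v + v) = 4 + v/((2*v)) = 4 + v*(1/(2*v)) = 4 + 1/2 = 9/2)
P(-78) - 1*(-35279) = 9/2 - 1*(-35279) = 9/2 + 35279 = 70567/2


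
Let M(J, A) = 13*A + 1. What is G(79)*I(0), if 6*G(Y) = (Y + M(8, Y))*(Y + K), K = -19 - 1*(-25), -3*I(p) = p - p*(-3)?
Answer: 0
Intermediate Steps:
I(p) = -4*p/3 (I(p) = -(p - p*(-3))/3 = -(p - (-3)*p)/3 = -(p + 3*p)/3 = -4*p/3)
K = 6 (K = -19 + 25 = 6)
M(J, A) = 1 + 13*A
G(Y) = (1 + 14*Y)*(6 + Y)/6 (G(Y) = ((Y + (1 + 13*Y))*(Y + 6))/6 = ((1 + 14*Y)*(6 + Y))/6 = (1 + 14*Y)*(6 + Y)/6)
G(79)*I(0) = (1 + (7/3)*79² + (85/6)*79)*(-4/3*0) = (1 + (7/3)*6241 + 6715/6)*0 = (1 + 43687/3 + 6715/6)*0 = (31365/2)*0 = 0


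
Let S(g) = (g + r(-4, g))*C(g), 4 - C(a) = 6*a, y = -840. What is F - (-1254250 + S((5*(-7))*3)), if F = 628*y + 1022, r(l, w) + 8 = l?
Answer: 801930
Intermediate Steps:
C(a) = 4 - 6*a
r(l, w) = -8 + l
S(g) = (-12 + g)*(4 - 6*g) (S(g) = (g + (-8 - 4))*(4 - 6*g) = (g - 12)*(4 - 6*g) = (-12 + g)*(4 - 6*g))
F = -526498 (F = 628*(-840) + 1022 = -527520 + 1022 = -526498)
F - (-1254250 + S((5*(-7))*3)) = -526498 - (-1254250 + (-48 - 6*((5*(-7))*3)**2 + 76*((5*(-7))*3))) = -526498 - (-1254250 + (-48 - 6*(-35*3)**2 + 76*(-35*3))) = -526498 - (-1254250 + (-48 - 6*(-105)**2 + 76*(-105))) = -526498 - (-1254250 + (-48 - 6*11025 - 7980)) = -526498 - (-1254250 + (-48 - 66150 - 7980)) = -526498 - (-1254250 - 74178) = -526498 - 1*(-1328428) = -526498 + 1328428 = 801930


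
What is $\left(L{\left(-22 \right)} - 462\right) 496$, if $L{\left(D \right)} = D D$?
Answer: $10912$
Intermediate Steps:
$L{\left(D \right)} = D^{2}$
$\left(L{\left(-22 \right)} - 462\right) 496 = \left(\left(-22\right)^{2} - 462\right) 496 = \left(484 - 462\right) 496 = 22 \cdot 496 = 10912$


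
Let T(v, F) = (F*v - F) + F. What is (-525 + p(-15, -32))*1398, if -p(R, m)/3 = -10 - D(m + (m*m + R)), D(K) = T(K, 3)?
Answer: 11600604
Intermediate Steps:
T(v, F) = F*v (T(v, F) = (-F + F*v) + F = F*v)
D(K) = 3*K
p(R, m) = 30 + 9*R + 9*m + 9*m² (p(R, m) = -3*(-10 - 3*(m + (m*m + R))) = -3*(-10 - 3*(m + (m² + R))) = -3*(-10 - 3*(m + (R + m²))) = -3*(-10 - 3*(R + m + m²)) = -3*(-10 - (3*R + 3*m + 3*m²)) = -3*(-10 + (-3*R - 3*m - 3*m²)) = -3*(-10 - 3*R - 3*m - 3*m²) = 30 + 9*R + 9*m + 9*m²)
(-525 + p(-15, -32))*1398 = (-525 + (30 + 9*(-15) + 9*(-32) + 9*(-32)²))*1398 = (-525 + (30 - 135 - 288 + 9*1024))*1398 = (-525 + (30 - 135 - 288 + 9216))*1398 = (-525 + 8823)*1398 = 8298*1398 = 11600604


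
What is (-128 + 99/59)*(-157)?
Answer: 1170121/59 ≈ 19833.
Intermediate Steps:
(-128 + 99/59)*(-157) = -7453/59*(-157) = 1170121/59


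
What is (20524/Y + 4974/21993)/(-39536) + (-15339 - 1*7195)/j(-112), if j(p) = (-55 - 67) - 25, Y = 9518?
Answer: 555036756520913/3620770182078 ≈ 153.29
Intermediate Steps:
j(p) = -147 (j(p) = -122 - 25 = -147)
(20524/Y + 4974/21993)/(-39536) + (-15339 - 1*7195)/j(-112) = (20524/9518 + 4974/21993)/(-39536) + (-15339 - 1*7195)/(-147) = (20524*(1/9518) + 4974*(1/21993))*(-1/39536) + (-15339 - 7195)*(-1/147) = (10262/4759 + 1658/7331)*(-1/39536) - 22534*(-1/147) = (83121144/34888229)*(-1/39536) + 22534/147 = -10390143/172417627718 + 22534/147 = 555036756520913/3620770182078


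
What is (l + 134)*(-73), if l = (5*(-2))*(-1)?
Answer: -10512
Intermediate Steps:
l = 10 (l = -10*(-1) = 10)
(l + 134)*(-73) = (10 + 134)*(-73) = 144*(-73) = -10512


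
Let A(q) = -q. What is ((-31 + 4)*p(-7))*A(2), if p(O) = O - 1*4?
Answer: -594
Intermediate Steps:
p(O) = -4 + O (p(O) = O - 4 = -4 + O)
((-31 + 4)*p(-7))*A(2) = ((-31 + 4)*(-4 - 7))*(-1*2) = -27*(-11)*(-2) = 297*(-2) = -594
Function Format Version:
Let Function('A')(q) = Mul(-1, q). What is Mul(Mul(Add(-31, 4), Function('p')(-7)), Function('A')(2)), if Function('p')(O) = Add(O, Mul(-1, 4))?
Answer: -594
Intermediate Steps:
Function('p')(O) = Add(-4, O) (Function('p')(O) = Add(O, -4) = Add(-4, O))
Mul(Mul(Add(-31, 4), Function('p')(-7)), Function('A')(2)) = Mul(Mul(Add(-31, 4), Add(-4, -7)), Mul(-1, 2)) = Mul(Mul(-27, -11), -2) = Mul(297, -2) = -594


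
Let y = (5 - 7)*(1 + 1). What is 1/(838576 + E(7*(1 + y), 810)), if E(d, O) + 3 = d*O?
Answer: 1/821563 ≈ 1.2172e-6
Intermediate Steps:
y = -4 (y = -2*2 = -4)
E(d, O) = -3 + O*d (E(d, O) = -3 + d*O = -3 + O*d)
1/(838576 + E(7*(1 + y), 810)) = 1/(838576 + (-3 + 810*(7*(1 - 4)))) = 1/(838576 + (-3 + 810*(7*(-3)))) = 1/(838576 + (-3 + 810*(-21))) = 1/(838576 + (-3 - 17010)) = 1/(838576 - 17013) = 1/821563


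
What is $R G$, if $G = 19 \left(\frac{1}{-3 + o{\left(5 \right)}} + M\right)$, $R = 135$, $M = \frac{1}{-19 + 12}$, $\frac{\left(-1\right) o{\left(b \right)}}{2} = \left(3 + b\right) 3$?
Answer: $- \frac{49590}{119} \approx -416.72$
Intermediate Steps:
$o{\left(b \right)} = -18 - 6 b$ ($o{\left(b \right)} = - 2 \left(3 + b\right) 3 = - 2 \left(9 + 3 b\right) = -18 - 6 b$)
$M = - \frac{1}{7}$ ($M = \frac{1}{-7} = - \frac{1}{7} \approx -0.14286$)
$G = - \frac{1102}{357}$ ($G = 19 \left(\frac{1}{-3 - 48} - \frac{1}{7}\right) = 19 \left(\frac{1}{-51} - \frac{1}{7}\right) = 19 \left(- \frac{1}{51} - \frac{1}{7}\right) = 19 \left(- \frac{58}{357}\right) = - \frac{1102}{357} \approx -3.0868$)
$R G = 135 \left(- \frac{1102}{357}\right) = - \frac{49590}{119}$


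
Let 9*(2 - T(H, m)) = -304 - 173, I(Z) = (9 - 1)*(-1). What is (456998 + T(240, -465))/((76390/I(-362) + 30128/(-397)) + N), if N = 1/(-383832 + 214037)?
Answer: -123237238846380/2595134386553 ≈ -47.488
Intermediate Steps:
I(Z) = -8 (I(Z) = 8*(-1) = -8)
T(H, m) = 55 (T(H, m) = 2 - (-304 - 173)/9 = 2 - ⅑*(-477) = 2 + 53 = 55)
N = -1/169795 (N = 1/(-169795) = -1/169795 ≈ -5.8895e-6)
(456998 + T(240, -465))/((76390/I(-362) + 30128/(-397)) + N) = (456998 + 55)/((76390/(-8) + 30128/(-397)) - 1/169795) = 457053/((76390*(-⅛) + 30128*(-1/397)) - 1/169795) = 457053/((-38195/4 - 30128/397) - 1/169795) = 457053/(-15283927/1588 - 1/169795) = 457053/(-2595134386553/269634460) = 457053*(-269634460/2595134386553) = -123237238846380/2595134386553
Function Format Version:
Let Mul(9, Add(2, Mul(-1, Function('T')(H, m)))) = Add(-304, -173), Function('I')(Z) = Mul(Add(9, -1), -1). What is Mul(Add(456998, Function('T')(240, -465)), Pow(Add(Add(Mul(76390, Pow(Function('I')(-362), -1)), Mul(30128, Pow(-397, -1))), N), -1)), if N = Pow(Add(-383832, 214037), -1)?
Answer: Rational(-123237238846380, 2595134386553) ≈ -47.488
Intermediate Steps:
Function('I')(Z) = -8 (Function('I')(Z) = Mul(8, -1) = -8)
Function('T')(H, m) = 55 (Function('T')(H, m) = Add(2, Mul(Rational(-1, 9), Add(-304, -173))) = Add(2, Mul(Rational(-1, 9), -477)) = Add(2, 53) = 55)
N = Rational(-1, 169795) (N = Pow(-169795, -1) = Rational(-1, 169795) ≈ -5.8895e-6)
Mul(Add(456998, Function('T')(240, -465)), Pow(Add(Add(Mul(76390, Pow(Function('I')(-362), -1)), Mul(30128, Pow(-397, -1))), N), -1)) = Mul(Add(456998, 55), Pow(Add(Add(Mul(76390, Pow(-8, -1)), Mul(30128, Pow(-397, -1))), Rational(-1, 169795)), -1)) = Mul(457053, Pow(Add(Add(Mul(76390, Rational(-1, 8)), Mul(30128, Rational(-1, 397))), Rational(-1, 169795)), -1)) = Mul(457053, Pow(Add(Add(Rational(-38195, 4), Rational(-30128, 397)), Rational(-1, 169795)), -1)) = Mul(457053, Pow(Add(Rational(-15283927, 1588), Rational(-1, 169795)), -1)) = Mul(457053, Pow(Rational(-2595134386553, 269634460), -1)) = Mul(457053, Rational(-269634460, 2595134386553)) = Rational(-123237238846380, 2595134386553)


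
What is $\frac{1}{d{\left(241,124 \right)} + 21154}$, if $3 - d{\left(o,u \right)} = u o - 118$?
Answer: $- \frac{1}{8609} \approx -0.00011616$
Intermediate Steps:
$d{\left(o,u \right)} = 121 - o u$ ($d{\left(o,u \right)} = 3 - \left(u o - 118\right) = 3 - \left(o u - 118\right) = 3 - \left(-118 + o u\right) = 121 - o u$)
$\frac{1}{d{\left(241,124 \right)} + 21154} = \frac{1}{\left(121 - 241 \cdot 124\right) + 21154} = \frac{1}{\left(121 - 29884\right) + 21154} = \frac{1}{-29763 + 21154} = \frac{1}{-8609} = - \frac{1}{8609}$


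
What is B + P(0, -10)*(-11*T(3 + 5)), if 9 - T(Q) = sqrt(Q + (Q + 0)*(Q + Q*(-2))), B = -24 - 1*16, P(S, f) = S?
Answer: -40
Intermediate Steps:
B = -40 (B = -24 - 16 = -40)
T(Q) = 9 - sqrt(Q - Q**2) (T(Q) = 9 - sqrt(Q + (Q + 0)*(Q + Q*(-2))) = 9 - sqrt(Q + Q*(Q - 2*Q)) = 9 - sqrt(Q + Q*(-Q)) = 9 - sqrt(Q - Q**2))
B + P(0, -10)*(-11*T(3 + 5)) = -40 + 0*(-11*(9 - sqrt(-(3 + 5)*(-1 + (3 + 5))))) = -40 + 0*(-11*(9 - sqrt(-1*8*(-1 + 8)))) = -40 + 0*(-11*(9 - sqrt(-1*8*7))) = -40 + 0*(-11*(9 - sqrt(-56))) = -40 + 0*(-11*(9 - 2*I*sqrt(14))) = -40 + 0*(-99 + 22*I*sqrt(14)) = -40 + 0 = -40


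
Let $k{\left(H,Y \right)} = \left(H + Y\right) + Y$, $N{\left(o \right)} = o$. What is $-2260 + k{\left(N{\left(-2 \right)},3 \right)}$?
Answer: $-2256$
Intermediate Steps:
$k{\left(H,Y \right)} = H + 2 Y$
$-2260 + k{\left(N{\left(-2 \right)},3 \right)} = -2260 + \left(-2 + 2 \cdot 3\right) = -2260 + \left(-2 + 6\right) = -2260 + 4 = -2256$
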